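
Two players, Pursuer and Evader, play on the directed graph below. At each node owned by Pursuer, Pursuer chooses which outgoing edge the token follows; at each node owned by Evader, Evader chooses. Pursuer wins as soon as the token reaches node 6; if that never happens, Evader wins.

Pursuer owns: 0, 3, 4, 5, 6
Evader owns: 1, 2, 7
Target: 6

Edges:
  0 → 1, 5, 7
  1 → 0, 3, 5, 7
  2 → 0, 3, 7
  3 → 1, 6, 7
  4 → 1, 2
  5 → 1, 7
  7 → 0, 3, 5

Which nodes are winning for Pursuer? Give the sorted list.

3, 6

A0 = {6}
A1: add {3} — 3 (Pursuer) has 3→6.
A2 = A1; e.g. 0 (Pursuer) has no edge into A1. Fixed point.
Pursuer's winning region = {3, 6}.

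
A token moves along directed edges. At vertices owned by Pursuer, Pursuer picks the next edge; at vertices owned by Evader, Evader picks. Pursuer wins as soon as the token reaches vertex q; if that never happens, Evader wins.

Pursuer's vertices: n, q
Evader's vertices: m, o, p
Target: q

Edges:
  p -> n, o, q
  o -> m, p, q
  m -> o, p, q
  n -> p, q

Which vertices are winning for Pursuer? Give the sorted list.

n, q

A0 = {q}
A1: add {n} — n (Pursuer) has n→q.
A2 = A1; e.g. m (Evader) can still go to o. Fixed point.
Pursuer's winning region = {n, q}.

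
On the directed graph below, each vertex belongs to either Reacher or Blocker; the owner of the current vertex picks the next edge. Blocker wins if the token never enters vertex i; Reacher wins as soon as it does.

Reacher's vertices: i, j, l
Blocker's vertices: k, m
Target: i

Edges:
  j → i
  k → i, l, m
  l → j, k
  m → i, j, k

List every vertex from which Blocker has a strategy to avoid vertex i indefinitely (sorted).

k, m

A0 = {i}
A1: add {j} — j (Reacher) has j→i.
A2: add {l} — l (Reacher) has l→j.
A3 = A2; e.g. k (Blocker) can still go to m. Fixed point.
Reacher's attractor = {i, j, l}; Blocker avoids the target exactly from the complement.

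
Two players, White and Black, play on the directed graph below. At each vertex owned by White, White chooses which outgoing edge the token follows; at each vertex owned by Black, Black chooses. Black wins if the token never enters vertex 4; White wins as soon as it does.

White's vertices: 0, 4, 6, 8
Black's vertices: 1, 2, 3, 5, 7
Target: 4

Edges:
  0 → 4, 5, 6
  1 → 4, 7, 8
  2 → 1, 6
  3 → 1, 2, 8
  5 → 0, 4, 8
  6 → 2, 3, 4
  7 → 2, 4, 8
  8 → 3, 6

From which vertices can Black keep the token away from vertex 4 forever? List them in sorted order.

A0 = {4}
A1: add {0, 6} — 0 (White) has 0→4; 6 (White) has 6→4.
A2: add {8} — 8 (White) has 8→6.
A3: add {5} — 5 (Black): all of {0, 4, 8} already in.
A4 = A3; e.g. 1 (Black) can still go to 7. Fixed point.
White's attractor = {0, 4, 5, 6, 8}; Black avoids the target exactly from the complement.

1, 2, 3, 7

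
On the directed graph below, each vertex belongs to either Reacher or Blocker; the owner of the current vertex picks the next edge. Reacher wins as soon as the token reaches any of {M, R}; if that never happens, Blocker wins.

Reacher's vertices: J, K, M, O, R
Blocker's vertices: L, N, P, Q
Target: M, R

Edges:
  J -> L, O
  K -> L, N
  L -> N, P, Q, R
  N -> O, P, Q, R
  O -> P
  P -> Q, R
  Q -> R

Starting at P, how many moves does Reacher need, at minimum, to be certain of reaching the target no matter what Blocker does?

A0 = {M, R}
A1: add {Q} — Q (Blocker): all of {R} already in.
A2: add {P} — P (Blocker): all of {Q, R} already in.
P enters the attractor at level 2, so Reacher can force the target in 2 moves from there.

2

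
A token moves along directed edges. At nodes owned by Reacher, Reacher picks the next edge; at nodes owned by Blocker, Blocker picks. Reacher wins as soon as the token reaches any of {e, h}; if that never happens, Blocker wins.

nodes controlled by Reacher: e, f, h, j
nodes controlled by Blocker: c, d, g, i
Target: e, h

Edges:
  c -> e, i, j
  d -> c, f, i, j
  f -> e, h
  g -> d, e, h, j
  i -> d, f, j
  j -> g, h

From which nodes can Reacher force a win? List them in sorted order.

e, f, h, j

A0 = {e, h}
A1: add {f, j} — f (Reacher) has f→e; j (Reacher) has j→h.
A2 = A1; e.g. c (Blocker) can still go to i. Fixed point.
Reacher's winning region = {e, f, h, j}.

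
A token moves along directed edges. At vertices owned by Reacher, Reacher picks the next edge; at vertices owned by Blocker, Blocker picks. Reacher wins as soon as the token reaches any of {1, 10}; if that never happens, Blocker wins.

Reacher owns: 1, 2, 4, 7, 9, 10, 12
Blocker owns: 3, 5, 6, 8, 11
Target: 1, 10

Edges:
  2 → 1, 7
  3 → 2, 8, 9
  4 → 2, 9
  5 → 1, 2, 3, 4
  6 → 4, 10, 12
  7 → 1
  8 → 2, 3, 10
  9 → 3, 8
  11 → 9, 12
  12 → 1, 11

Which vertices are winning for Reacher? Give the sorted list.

A0 = {1, 10}
A1: add {2, 7, 12} — 2 (Reacher) has 2→1; 7 (Reacher) has 7→1; 12 (Reacher) has 12→1.
A2: add {4} — 4 (Reacher) has 4→2.
A3: add {6} — 6 (Blocker): all of {4, 10, 12} already in.
A4 = A3; e.g. 3 (Blocker) can still go to 8. Fixed point.
Reacher's winning region = {1, 2, 4, 6, 7, 10, 12}.

1, 2, 4, 6, 7, 10, 12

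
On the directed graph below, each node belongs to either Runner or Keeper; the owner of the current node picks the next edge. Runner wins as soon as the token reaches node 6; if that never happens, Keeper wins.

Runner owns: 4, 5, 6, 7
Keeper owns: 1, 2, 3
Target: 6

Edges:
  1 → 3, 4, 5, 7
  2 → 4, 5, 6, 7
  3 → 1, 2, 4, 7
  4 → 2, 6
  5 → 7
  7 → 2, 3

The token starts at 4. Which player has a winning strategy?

Runner

A0 = {6}
A1: add {4} — 4 (Runner) has 4→6.
A2 = A1; e.g. 1 (Keeper) can still go to 3. Fixed point.
4 ∈ A1, so Runner can force the target.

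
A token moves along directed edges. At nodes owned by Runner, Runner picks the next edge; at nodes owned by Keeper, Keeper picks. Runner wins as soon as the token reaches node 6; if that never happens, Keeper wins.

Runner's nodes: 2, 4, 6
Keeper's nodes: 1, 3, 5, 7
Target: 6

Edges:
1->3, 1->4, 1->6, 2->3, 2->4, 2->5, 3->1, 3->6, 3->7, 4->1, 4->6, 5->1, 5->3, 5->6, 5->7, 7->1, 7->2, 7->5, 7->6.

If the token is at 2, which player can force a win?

Runner

A0 = {6}
A1: add {4} — 4 (Runner) has 4→6.
A2: add {2} — 2 (Runner) has 2→4.
A3 = A2; e.g. 1 (Keeper) can still go to 3. Fixed point.
2 ∈ A2, so Runner can force the target.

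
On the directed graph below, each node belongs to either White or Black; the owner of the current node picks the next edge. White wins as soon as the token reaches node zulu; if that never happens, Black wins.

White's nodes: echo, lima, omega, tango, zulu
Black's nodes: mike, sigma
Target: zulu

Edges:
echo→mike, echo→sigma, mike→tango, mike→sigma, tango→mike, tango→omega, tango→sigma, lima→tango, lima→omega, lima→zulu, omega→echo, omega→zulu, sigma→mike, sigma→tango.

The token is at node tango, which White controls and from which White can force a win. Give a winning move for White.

omega

A0 = {zulu}
A1: add {lima, omega} — lima (White) has lima→zulu; omega (White) has omega→zulu.
A2: add {tango} — tango (White) has tango→omega.
A3 = A2; e.g. echo (White) has no edge into A2. Fixed point.
From tango, successor omega is in the attractor (rank 1); the other successors mike, sigma are not.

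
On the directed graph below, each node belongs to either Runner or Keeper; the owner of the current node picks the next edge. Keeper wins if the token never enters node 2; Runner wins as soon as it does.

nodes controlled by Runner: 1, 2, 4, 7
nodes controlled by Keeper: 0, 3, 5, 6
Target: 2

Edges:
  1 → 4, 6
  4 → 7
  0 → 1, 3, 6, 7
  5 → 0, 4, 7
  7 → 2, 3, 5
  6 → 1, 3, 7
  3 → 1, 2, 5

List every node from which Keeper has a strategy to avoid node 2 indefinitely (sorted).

0, 3, 5, 6

A0 = {2}
A1: add {7} — 7 (Runner) has 7→2.
A2: add {4} — 4 (Runner) has 4→7.
A3: add {1} — 1 (Runner) has 1→4.
A4 = A3; e.g. 0 (Keeper) can still go to 3. Fixed point.
Runner's attractor = {1, 2, 4, 7}; Keeper avoids the target exactly from the complement.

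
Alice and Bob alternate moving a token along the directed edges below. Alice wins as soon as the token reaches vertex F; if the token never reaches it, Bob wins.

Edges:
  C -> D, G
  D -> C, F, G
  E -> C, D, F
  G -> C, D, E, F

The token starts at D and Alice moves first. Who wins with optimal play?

Track states (vertex, player-to-move).
A0 = {(F,Alice), (F,Bob)}
A1: add {(D,Alice), (E,Alice), (G,Alice)}.
(D,Alice) ∈ A1 ⇒ Alice forces the target.

Alice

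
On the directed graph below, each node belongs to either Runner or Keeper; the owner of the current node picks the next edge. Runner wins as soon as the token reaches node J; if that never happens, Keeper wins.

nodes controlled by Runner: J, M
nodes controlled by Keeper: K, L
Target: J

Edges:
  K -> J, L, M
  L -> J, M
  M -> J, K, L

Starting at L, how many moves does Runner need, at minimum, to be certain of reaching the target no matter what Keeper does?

A0 = {J}
A1: add {M} — M (Runner) has M→J.
A2: add {L} — L (Keeper): all of {J, M} already in.
L enters the attractor at level 2, so Runner can force the target in 2 moves from there.

2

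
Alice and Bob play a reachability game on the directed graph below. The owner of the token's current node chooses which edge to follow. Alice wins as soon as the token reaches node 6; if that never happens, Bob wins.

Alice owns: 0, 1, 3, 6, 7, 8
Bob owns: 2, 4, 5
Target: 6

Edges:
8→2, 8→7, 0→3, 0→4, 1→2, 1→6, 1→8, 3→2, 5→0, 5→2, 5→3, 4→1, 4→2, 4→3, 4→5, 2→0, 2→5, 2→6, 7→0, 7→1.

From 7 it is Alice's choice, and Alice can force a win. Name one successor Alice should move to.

A0 = {6}
A1: add {1} — 1 (Alice) has 1→6.
A2: add {7} — 7 (Alice) has 7→1.
A3: add {8} — 8 (Alice) has 8→7.
A4 = A3; e.g. 0 (Alice) has no edge into A3. Fixed point.
From 7, successor 1 is in the attractor (rank 1); the other successor 0 is not.

1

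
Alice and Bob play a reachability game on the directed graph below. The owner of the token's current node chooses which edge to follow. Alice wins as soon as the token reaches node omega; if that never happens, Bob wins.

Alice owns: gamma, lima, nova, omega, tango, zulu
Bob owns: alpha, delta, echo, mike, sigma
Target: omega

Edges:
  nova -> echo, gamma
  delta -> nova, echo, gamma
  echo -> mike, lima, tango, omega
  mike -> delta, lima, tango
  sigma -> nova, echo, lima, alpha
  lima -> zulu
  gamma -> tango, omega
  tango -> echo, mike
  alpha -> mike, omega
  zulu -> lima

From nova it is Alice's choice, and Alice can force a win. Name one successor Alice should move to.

A0 = {omega}
A1: add {gamma} — gamma (Alice) has gamma→omega.
A2: add {nova} — nova (Alice) has nova→gamma.
A3 = A2; e.g. delta (Bob) can still go to echo. Fixed point.
From nova, successor gamma is in the attractor (rank 1); the other successor echo is not.

gamma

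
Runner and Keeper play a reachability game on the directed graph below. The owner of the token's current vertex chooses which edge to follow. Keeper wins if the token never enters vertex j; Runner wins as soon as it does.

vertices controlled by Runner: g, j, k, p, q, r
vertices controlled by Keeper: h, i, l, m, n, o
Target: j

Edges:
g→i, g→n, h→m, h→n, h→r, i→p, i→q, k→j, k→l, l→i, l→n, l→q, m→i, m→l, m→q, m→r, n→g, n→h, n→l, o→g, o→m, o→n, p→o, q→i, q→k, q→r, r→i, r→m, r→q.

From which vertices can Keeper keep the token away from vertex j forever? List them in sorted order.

A0 = {j}
A1: add {k} — k (Runner) has k→j.
A2: add {q} — q (Runner) has q→k.
A3: add {r} — r (Runner) has r→q.
A4 = A3; e.g. g (Runner) has no edge into A3. Fixed point.
Runner's attractor = {j, k, q, r}; Keeper avoids the target exactly from the complement.

g, h, i, l, m, n, o, p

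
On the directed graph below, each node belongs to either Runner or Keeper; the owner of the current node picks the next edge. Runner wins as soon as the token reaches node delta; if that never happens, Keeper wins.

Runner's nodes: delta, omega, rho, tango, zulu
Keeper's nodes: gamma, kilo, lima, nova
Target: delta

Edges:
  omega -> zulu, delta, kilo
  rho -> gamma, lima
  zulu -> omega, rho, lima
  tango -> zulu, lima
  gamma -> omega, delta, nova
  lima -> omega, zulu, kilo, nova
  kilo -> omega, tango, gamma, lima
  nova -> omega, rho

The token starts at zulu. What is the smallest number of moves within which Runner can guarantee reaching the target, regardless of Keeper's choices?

2

A0 = {delta}
A1: add {omega} — omega (Runner) has omega→delta.
A2: add {zulu} — zulu (Runner) has zulu→omega.
zulu enters the attractor at level 2, so Runner can force the target in 2 moves from there.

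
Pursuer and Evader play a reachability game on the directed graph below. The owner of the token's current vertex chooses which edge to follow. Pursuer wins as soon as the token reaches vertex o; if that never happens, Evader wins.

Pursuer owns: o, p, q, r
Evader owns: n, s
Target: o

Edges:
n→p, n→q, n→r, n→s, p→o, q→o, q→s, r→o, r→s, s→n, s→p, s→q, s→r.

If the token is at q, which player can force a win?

Pursuer

A0 = {o}
A1: add {p, q, r} — p (Pursuer) has p→o; q (Pursuer) has q→o; r (Pursuer) has r→o.
A2 = A1; e.g. n (Evader) can still go to s. Fixed point.
q ∈ A1, so Pursuer can force the target.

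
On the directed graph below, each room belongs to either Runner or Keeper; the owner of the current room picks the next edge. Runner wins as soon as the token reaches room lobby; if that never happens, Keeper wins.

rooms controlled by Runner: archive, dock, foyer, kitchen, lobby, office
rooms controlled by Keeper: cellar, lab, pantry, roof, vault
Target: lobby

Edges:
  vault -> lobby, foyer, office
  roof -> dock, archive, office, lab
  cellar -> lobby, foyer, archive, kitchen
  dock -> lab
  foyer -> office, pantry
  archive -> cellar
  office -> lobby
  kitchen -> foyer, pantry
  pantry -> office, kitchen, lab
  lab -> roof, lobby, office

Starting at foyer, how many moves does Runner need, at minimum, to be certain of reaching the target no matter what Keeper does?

2

A0 = {lobby}
A1: add {office} — office (Runner) has office→lobby.
A2: add {foyer} — foyer (Runner) has foyer→office.
foyer enters the attractor at level 2, so Runner can force the target in 2 moves from there.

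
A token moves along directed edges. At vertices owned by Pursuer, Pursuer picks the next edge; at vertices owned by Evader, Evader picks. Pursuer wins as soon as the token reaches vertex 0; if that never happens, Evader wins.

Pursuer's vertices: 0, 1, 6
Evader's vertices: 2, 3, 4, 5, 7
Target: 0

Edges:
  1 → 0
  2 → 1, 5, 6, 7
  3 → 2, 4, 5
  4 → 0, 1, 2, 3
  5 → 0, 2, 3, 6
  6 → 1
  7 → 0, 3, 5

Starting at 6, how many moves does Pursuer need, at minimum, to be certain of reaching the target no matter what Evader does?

2

A0 = {0}
A1: add {1} — 1 (Pursuer) has 1→0.
A2: add {6} — 6 (Pursuer) has 6→1.
A3 = A2; e.g. 2 (Evader) can still go to 5. Fixed point.
6 enters the attractor at level 2, so Pursuer can force the target in 2 moves from there.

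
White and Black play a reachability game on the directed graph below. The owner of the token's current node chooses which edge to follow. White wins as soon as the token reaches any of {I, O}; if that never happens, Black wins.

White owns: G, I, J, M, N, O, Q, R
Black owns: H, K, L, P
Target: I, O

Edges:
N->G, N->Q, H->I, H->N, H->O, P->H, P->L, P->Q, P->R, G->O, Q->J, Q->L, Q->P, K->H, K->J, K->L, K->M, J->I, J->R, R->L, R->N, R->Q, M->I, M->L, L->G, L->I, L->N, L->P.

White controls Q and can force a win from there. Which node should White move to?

A0 = {I, O}
A1: add {G, J, M} — G (White) has G→O; J (White) has J→I; M (White) has M→I.
A2: add {N, Q} — N (White) has N→G; Q (White) has Q→J.
A3: add {H, R} — H (Black): all of {I, N, O} already in; R (White) has R→N.
A4 = A3; e.g. K (Black) can still go to L. Fixed point.
From Q, successor J is in the attractor (rank 1); the other successors L, P are not.

J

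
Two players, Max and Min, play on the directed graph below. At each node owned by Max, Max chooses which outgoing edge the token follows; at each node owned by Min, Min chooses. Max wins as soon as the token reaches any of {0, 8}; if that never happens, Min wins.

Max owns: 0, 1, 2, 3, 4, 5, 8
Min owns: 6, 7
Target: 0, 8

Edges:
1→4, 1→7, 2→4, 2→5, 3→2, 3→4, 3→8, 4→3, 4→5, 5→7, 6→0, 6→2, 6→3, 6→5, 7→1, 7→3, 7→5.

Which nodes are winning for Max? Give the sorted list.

A0 = {0, 8}
A1: add {3} — 3 (Max) has 3→8.
A2: add {4} — 4 (Max) has 4→3.
A3: add {1, 2} — 1 (Max) has 1→4; 2 (Max) has 2→4.
A4 = A3; e.g. 5 (Max) has no edge into A3. Fixed point.
Max's winning region = {0, 1, 2, 3, 4, 8}.

0, 1, 2, 3, 4, 8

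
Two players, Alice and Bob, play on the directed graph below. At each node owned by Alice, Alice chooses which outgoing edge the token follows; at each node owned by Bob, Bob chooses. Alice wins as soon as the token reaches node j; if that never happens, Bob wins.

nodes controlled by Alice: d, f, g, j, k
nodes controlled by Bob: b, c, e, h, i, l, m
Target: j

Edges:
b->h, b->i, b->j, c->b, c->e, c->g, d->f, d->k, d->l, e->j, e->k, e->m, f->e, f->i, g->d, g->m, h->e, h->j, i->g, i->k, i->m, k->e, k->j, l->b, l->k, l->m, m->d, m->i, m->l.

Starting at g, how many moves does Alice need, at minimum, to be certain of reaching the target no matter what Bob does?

A0 = {j}
A1: add {k} — k (Alice) has k→j.
A2: add {d} — d (Alice) has d→k.
A3: add {g} — g (Alice) has g→d.
A4 = A3; e.g. b (Bob) can still go to h. Fixed point.
g enters the attractor at level 3, so Alice can force the target in 3 moves from there.

3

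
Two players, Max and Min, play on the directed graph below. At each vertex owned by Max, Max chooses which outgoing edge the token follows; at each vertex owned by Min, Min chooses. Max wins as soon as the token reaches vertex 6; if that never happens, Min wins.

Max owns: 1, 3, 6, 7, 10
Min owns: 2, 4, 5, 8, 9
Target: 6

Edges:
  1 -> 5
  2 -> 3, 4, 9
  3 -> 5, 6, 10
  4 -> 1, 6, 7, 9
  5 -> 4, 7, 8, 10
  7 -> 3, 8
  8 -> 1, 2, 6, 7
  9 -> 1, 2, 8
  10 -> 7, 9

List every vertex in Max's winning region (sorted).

3, 6, 7, 10

A0 = {6}
A1: add {3} — 3 (Max) has 3→6.
A2: add {7} — 7 (Max) has 7→3.
A3: add {10} — 10 (Max) has 10→7.
A4 = A3; e.g. 1 (Max) has no edge into A3. Fixed point.
Max's winning region = {3, 6, 7, 10}.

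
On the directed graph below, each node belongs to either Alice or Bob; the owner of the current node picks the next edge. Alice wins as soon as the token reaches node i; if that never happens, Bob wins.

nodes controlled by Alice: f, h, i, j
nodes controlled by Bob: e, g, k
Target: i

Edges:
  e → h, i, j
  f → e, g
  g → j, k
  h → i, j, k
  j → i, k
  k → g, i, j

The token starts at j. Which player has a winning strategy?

A0 = {i}
A1: add {h, j} — h (Alice) has h→i; j (Alice) has j→i.
j ∈ A1, so Alice can force the target.

Alice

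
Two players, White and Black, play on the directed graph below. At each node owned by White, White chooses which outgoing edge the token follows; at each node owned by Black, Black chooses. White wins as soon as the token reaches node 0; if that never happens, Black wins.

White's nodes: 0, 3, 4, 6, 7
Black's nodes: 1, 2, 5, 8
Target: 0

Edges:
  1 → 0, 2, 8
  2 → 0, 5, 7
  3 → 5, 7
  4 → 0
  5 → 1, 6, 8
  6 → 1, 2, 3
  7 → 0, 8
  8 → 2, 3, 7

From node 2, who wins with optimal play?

Black

A0 = {0}
A1: add {4, 7} — 4 (White) has 4→0; 7 (White) has 7→0.
A2: add {3} — 3 (White) has 3→7.
A3: add {6} — 6 (White) has 6→3.
A4 = A3; e.g. 1 (Black) can still go to 2. Fixed point.
2 never enters the attractor, so Black can avoid the target forever.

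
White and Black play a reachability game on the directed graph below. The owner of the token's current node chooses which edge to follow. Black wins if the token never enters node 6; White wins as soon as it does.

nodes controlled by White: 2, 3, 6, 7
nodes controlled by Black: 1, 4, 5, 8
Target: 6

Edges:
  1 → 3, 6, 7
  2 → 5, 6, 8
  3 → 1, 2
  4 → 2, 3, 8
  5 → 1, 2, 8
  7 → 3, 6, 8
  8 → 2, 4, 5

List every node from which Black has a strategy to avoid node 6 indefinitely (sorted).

4, 5, 8

A0 = {6}
A1: add {2, 7} — 2 (White) has 2→6; 7 (White) has 7→6.
A2: add {3} — 3 (White) has 3→2.
A3: add {1} — 1 (Black): all of {3, 6, 7} already in.
A4 = A3; e.g. 4 (Black) can still go to 8. Fixed point.
White's attractor = {1, 2, 3, 6, 7}; Black avoids the target exactly from the complement.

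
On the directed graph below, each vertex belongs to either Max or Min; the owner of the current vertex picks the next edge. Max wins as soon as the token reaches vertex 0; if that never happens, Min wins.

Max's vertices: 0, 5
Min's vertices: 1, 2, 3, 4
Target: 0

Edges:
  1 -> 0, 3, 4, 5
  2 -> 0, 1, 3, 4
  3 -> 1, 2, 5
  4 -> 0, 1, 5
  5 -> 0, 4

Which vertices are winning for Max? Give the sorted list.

0, 5

A0 = {0}
A1: add {5} — 5 (Max) has 5→0.
A2 = A1; e.g. 1 (Min) can still go to 3. Fixed point.
Max's winning region = {0, 5}.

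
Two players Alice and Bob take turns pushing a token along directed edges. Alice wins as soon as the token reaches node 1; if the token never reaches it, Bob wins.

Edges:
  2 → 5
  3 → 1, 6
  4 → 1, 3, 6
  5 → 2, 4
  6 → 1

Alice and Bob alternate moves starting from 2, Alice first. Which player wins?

Bob

Track states (vertex, player-to-move).
A0 = {(1,Alice), (1,Bob)}
A1: add {(3,Alice), (4,Alice), (6,Alice), (6,Bob)}.
A2: add {(3,Bob), (4,Bob)}.
A3: add {(5,Alice)}.
A4: add {(2,Bob)}.
A5 = A4; e.g. (2,Alice) stays out. (2,Alice) never enters ⇒ Bob avoids the target.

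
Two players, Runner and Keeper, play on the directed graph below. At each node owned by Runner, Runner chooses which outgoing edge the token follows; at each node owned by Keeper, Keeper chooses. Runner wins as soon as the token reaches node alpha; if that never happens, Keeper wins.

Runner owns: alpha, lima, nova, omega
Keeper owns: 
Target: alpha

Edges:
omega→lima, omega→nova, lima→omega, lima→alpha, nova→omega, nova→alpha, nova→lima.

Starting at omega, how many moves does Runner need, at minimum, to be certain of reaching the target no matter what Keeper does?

2

A0 = {alpha}
A1: add {lima, nova} — lima (Runner) has lima→alpha; nova (Runner) has nova→alpha.
A2: add {omega} — omega (Runner) has omega→lima.
A2 = all vertices. Fixed point.
omega enters the attractor at level 2, so Runner can force the target in 2 moves from there.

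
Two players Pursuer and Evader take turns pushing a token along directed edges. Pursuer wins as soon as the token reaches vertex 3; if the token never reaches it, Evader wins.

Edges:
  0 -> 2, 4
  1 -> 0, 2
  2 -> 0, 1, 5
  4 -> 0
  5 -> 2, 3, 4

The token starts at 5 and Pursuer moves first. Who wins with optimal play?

Pursuer

Track states (vertex, player-to-move).
A0 = {(3,Pursuer), (3,Evader)}
A1: add {(5,Pursuer)}.
(5,Pursuer) ∈ A1 ⇒ Pursuer forces the target.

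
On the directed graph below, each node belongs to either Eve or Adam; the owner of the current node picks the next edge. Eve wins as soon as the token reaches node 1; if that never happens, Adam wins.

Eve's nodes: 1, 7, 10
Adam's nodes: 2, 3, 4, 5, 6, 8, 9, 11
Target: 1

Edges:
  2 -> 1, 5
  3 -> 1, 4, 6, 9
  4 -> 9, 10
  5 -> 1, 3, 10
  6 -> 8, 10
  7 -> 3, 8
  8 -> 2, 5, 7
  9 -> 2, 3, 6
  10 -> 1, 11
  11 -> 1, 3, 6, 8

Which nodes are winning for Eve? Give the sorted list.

1, 10

A0 = {1}
A1: add {10} — 10 (Eve) has 10→1.
A2 = A1; e.g. 2 (Adam) can still go to 5. Fixed point.
Eve's winning region = {1, 10}.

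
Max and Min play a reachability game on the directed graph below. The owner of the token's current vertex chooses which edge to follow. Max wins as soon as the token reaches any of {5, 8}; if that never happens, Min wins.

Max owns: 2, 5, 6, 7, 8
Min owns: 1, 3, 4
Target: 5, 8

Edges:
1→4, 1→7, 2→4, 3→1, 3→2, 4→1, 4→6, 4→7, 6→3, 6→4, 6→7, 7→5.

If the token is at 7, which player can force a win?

A0 = {5, 8}
A1: add {7} — 7 (Max) has 7→5.
7 ∈ A1, so Max can force the target.

Max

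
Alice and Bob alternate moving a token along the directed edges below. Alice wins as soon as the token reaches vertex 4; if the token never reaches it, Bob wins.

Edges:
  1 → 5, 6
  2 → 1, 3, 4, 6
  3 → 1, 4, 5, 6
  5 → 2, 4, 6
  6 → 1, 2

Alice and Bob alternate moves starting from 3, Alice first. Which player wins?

Alice

Track states (vertex, player-to-move).
A0 = {(4,Alice), (4,Bob)}
A1: add {(2,Alice), (3,Alice), (5,Alice)}.
(3,Alice) ∈ A1 ⇒ Alice forces the target.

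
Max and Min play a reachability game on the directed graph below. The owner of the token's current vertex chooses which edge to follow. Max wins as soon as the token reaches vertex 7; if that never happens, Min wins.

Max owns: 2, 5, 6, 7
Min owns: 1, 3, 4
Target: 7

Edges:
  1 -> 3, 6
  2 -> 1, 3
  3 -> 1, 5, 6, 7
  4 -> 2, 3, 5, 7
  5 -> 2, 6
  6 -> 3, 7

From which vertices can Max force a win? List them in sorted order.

A0 = {7}
A1: add {6} — 6 (Max) has 6→7.
A2: add {5} — 5 (Max) has 5→6.
A3 = A2; e.g. 1 (Min) can still go to 3. Fixed point.
Max's winning region = {5, 6, 7}.

5, 6, 7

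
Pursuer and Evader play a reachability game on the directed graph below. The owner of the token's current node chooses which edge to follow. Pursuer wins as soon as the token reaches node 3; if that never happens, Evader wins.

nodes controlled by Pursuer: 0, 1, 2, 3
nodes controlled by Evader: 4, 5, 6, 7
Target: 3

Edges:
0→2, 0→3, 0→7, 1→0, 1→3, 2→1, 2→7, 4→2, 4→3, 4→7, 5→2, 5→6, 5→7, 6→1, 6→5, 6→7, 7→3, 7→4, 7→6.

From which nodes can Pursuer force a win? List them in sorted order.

A0 = {3}
A1: add {0, 1} — 0 (Pursuer) has 0→3; 1 (Pursuer) has 1→3.
A2: add {2} — 2 (Pursuer) has 2→1.
A3 = A2; e.g. 4 (Evader) can still go to 7. Fixed point.
Pursuer's winning region = {0, 1, 2, 3}.

0, 1, 2, 3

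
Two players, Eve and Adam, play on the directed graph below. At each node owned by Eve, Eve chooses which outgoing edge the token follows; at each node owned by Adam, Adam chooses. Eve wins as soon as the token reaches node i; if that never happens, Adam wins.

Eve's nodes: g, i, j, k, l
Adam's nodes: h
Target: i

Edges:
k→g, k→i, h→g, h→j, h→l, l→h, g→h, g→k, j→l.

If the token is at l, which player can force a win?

A0 = {i}
A1: add {k} — k (Eve) has k→i.
A2: add {g} — g (Eve) has g→k.
A3 = A2; e.g. h (Adam) can still go to j. Fixed point.
l never enters the attractor, so Adam can avoid the target forever.

Adam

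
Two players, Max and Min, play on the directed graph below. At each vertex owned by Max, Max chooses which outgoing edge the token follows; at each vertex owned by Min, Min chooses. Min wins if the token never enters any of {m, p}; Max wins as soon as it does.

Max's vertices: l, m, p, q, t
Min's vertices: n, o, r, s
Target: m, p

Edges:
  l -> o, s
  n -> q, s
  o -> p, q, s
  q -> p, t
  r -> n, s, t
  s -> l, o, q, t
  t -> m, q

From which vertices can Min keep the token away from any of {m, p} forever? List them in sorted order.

l, n, o, r, s

A0 = {m, p}
A1: add {q, t} — q (Max) has q→p; t (Max) has t→m.
A2 = A1; e.g. l (Max) has no edge into A1. Fixed point.
Max's attractor = {m, p, q, t}; Min avoids the target exactly from the complement.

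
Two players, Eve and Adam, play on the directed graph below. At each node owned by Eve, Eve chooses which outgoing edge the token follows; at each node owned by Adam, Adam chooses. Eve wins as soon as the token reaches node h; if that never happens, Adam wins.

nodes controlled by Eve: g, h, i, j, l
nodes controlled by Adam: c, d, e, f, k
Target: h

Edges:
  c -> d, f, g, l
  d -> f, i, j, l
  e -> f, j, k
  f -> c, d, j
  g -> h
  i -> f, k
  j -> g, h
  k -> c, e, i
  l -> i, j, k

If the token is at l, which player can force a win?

A0 = {h}
A1: add {g, j} — g (Eve) has g→h; j (Eve) has j→h.
A2: add {l} — l (Eve) has l→j.
A3 = A2; e.g. c (Adam) can still go to d. Fixed point.
l ∈ A2, so Eve can force the target.

Eve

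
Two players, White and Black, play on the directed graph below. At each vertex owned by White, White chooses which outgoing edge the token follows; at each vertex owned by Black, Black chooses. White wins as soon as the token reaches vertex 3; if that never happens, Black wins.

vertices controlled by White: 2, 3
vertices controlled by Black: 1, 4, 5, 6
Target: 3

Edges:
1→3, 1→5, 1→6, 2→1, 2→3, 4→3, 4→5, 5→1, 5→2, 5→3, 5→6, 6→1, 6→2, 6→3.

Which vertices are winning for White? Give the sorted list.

2, 3

A0 = {3}
A1: add {2} — 2 (White) has 2→3.
A2 = A1; e.g. 1 (Black) can still go to 5. Fixed point.
White's winning region = {2, 3}.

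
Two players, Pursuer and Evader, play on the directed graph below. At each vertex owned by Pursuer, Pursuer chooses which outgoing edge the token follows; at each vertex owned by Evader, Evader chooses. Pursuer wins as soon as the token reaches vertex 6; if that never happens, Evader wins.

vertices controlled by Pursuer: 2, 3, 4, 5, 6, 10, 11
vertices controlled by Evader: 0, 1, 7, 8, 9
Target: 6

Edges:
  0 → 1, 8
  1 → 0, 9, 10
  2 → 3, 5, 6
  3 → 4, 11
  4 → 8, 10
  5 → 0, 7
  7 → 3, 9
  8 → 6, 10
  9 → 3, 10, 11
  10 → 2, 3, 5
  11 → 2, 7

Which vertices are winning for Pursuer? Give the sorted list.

A0 = {6}
A1: add {2} — 2 (Pursuer) has 2→6.
A2: add {10, 11} — 10 (Pursuer) has 10→2; 11 (Pursuer) has 11→2.
A3: add {3, 4, 8} — 3 (Pursuer) has 3→11; 4 (Pursuer) has 4→10; 8 (Evader): all of {6, 10} already in.
A4: add {9} — 9 (Evader): all of {3, 10, 11} already in.
A5: add {7} — 7 (Evader): all of {3, 9} already in.
A6: add {5} — 5 (Pursuer) has 5→7.
A7 = A6; e.g. 0 (Evader) can still go to 1. Fixed point.
Pursuer's winning region = {2, 3, 4, 5, 6, 7, 8, 9, 10, 11}.

2, 3, 4, 5, 6, 7, 8, 9, 10, 11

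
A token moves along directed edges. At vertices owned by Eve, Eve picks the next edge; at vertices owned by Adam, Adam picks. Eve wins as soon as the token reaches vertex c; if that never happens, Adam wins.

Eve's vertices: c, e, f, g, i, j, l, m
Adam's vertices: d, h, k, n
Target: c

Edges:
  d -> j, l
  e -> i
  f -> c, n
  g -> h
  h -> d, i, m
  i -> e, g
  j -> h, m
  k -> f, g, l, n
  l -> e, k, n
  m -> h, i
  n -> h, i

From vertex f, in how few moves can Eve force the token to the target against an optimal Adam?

A0 = {c}
A1: add {f} — f (Eve) has f→c.
A2 = A1; e.g. d (Adam) can still go to j. Fixed point.
f enters the attractor at level 1, so Eve can force the target in 1 move from there.

1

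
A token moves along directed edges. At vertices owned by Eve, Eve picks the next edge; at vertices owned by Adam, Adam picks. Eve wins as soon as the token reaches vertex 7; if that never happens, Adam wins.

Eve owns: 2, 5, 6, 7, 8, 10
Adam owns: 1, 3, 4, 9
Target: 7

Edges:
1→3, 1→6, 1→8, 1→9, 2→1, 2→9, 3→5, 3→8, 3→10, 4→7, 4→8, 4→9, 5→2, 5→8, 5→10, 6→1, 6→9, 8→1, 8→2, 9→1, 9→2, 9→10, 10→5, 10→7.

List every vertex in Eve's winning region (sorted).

5, 7, 10

A0 = {7}
A1: add {10} — 10 (Eve) has 10→7.
A2: add {5} — 5 (Eve) has 5→10.
A3 = A2; e.g. 1 (Adam) can still go to 3. Fixed point.
Eve's winning region = {5, 7, 10}.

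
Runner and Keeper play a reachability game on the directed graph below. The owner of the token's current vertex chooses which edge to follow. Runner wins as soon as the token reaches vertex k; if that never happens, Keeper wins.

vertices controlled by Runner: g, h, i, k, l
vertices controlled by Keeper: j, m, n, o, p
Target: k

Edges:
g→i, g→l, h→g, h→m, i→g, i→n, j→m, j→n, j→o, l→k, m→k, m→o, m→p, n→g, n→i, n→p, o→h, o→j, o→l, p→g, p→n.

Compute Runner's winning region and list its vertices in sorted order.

A0 = {k}
A1: add {l} — l (Runner) has l→k.
A2: add {g} — g (Runner) has g→l.
A3: add {h, i} — h (Runner) has h→g; i (Runner) has i→g.
A4 = A3; e.g. j (Keeper) can still go to m. Fixed point.
Runner's winning region = {g, h, i, k, l}.

g, h, i, k, l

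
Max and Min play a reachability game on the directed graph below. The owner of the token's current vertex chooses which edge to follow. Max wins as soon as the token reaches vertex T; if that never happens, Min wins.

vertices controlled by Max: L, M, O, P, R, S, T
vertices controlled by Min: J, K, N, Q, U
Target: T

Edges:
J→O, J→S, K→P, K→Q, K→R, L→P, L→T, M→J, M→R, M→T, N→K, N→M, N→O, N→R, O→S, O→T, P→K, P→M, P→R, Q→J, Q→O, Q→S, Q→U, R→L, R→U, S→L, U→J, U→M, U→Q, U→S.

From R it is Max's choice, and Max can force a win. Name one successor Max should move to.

A0 = {T}
A1: add {L, M, O} — L (Max) has L→T; M (Max) has M→T; O (Max) has O→T.
A2: add {P, R, S} — P (Max) has P→M; R (Max) has R→L; S (Max) has S→L.
A3: add {J} — J (Min): all of {O, S} already in.
A4 = A3; e.g. K (Min) can still go to Q. Fixed point.
From R, successor L is in the attractor (rank 1); the other successor U is not.

L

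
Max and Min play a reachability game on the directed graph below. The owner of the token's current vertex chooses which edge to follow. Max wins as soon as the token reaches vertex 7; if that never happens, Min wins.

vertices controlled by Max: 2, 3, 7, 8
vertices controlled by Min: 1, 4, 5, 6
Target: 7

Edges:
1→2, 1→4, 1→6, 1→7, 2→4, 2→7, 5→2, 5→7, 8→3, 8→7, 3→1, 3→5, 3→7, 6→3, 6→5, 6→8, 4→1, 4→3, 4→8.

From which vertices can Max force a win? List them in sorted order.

A0 = {7}
A1: add {2, 3, 8} — 2 (Max) has 2→7; 3 (Max) has 3→7; 8 (Max) has 8→7.
A2: add {5} — 5 (Min): all of {2, 7} already in.
A3: add {6} — 6 (Min): all of {3, 5, 8} already in.
A4 = A3; e.g. 1 (Min) can still go to 4. Fixed point.
Max's winning region = {2, 3, 5, 6, 7, 8}.

2, 3, 5, 6, 7, 8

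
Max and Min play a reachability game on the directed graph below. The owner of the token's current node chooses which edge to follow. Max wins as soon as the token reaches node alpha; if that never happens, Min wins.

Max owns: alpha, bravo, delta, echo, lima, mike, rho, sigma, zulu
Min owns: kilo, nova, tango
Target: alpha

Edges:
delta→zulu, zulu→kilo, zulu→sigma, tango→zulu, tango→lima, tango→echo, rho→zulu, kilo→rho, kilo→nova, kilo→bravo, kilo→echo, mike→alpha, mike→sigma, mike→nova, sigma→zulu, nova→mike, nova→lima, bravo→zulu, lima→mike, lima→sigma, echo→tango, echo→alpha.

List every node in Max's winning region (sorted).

A0 = {alpha}
A1: add {echo, mike} — mike (Max) has mike→alpha; echo (Max) has echo→alpha.
A2: add {lima} — lima (Max) has lima→mike.
A3: add {nova} — nova (Min): all of {mike, lima} already in.
A4 = A3; e.g. delta (Max) has no edge into A3. Fixed point.
Max's winning region = {alpha, echo, lima, mike, nova}.

alpha, echo, lima, mike, nova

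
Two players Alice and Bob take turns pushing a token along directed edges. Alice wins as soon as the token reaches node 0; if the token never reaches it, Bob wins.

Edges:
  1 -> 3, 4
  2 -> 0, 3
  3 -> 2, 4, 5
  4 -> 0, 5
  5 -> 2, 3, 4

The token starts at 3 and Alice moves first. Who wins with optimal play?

Track states (vertex, player-to-move).
A0 = {(0,Alice), (0,Bob)}
A1: add {(2,Alice), (4,Alice)}.
A2 = A1; e.g. (1,Alice) stays out. (3,Alice) never enters ⇒ Bob avoids the target.

Bob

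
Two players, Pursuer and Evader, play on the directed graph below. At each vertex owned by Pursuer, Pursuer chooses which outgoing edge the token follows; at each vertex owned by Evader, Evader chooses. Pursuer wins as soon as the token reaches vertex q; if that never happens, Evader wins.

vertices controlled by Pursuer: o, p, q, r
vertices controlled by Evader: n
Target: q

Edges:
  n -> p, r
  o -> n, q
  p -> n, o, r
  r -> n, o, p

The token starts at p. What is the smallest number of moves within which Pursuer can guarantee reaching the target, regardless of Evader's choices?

A0 = {q}
A1: add {o} — o (Pursuer) has o→q.
A2: add {p, r} — p (Pursuer) has p→o; r (Pursuer) has r→o.
p enters the attractor at level 2, so Pursuer can force the target in 2 moves from there.

2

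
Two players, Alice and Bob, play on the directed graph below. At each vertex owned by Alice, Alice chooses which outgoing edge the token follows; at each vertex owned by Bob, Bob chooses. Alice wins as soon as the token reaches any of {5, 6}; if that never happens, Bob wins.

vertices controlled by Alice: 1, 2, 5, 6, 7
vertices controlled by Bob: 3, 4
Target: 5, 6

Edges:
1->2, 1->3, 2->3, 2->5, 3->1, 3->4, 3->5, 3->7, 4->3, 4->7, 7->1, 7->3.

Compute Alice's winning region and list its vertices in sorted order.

1, 2, 5, 6, 7

A0 = {5, 6}
A1: add {2} — 2 (Alice) has 2→5.
A2: add {1} — 1 (Alice) has 1→2.
A3: add {7} — 7 (Alice) has 7→1.
A4 = A3; e.g. 3 (Bob) can still go to 4. Fixed point.
Alice's winning region = {1, 2, 5, 6, 7}.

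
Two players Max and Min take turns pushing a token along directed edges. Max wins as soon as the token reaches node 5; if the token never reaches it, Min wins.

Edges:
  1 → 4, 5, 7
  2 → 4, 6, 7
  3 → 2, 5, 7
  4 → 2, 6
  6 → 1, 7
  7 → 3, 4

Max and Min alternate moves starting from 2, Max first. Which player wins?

Track states (vertex, player-to-move).
A0 = {(5,Max), (5,Min)}
A1: add {(1,Max), (3,Max)}.
A2 = A1; e.g. (1,Min) stays out. (2,Max) never enters ⇒ Min avoids the target.

Min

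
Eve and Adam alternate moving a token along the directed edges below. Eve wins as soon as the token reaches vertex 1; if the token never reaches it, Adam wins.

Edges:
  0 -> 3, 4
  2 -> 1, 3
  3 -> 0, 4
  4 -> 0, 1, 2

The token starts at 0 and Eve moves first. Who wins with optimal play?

Track states (vertex, player-to-move).
A0 = {(1,Eve), (1,Adam)}
A1: add {(2,Eve), (4,Eve)}.
A2 = A1; e.g. (0,Eve) stays out. (0,Eve) never enters ⇒ Adam avoids the target.

Adam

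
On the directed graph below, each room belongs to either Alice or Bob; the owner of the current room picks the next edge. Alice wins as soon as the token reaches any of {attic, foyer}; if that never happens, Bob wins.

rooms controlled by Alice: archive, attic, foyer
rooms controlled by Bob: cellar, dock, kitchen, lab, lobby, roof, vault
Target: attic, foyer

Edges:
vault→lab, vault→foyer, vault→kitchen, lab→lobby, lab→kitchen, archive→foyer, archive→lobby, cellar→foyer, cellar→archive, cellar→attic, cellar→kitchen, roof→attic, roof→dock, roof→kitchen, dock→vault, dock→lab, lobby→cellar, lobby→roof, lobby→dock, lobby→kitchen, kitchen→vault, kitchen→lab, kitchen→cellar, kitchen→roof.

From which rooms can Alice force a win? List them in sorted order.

archive, attic, foyer

A0 = {attic, foyer}
A1: add {archive} — archive (Alice) has archive→foyer.
A2 = A1; e.g. vault (Bob) can still go to lab. Fixed point.
Alice's winning region = {archive, attic, foyer}.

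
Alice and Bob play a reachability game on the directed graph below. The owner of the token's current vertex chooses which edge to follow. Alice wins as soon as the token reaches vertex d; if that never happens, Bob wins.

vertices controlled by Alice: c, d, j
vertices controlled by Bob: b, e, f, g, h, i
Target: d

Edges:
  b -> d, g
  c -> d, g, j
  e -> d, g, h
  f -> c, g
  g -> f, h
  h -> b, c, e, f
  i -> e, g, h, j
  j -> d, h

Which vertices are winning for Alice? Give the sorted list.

c, d, j

A0 = {d}
A1: add {c, j} — c (Alice) has c→d; j (Alice) has j→d.
A2 = A1; e.g. b (Bob) can still go to g. Fixed point.
Alice's winning region = {c, d, j}.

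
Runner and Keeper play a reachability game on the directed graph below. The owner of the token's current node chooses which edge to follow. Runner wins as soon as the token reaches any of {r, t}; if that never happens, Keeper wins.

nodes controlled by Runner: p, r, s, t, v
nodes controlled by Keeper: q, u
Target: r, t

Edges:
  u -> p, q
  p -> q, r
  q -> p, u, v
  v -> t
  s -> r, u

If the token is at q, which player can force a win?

Keeper

A0 = {r, t}
A1: add {p, s, v} — p (Runner) has p→r; s (Runner) has s→r; v (Runner) has v→t.
A2 = A1; e.g. q (Keeper) can still go to u. Fixed point.
q never enters the attractor, so Keeper can avoid the target forever.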